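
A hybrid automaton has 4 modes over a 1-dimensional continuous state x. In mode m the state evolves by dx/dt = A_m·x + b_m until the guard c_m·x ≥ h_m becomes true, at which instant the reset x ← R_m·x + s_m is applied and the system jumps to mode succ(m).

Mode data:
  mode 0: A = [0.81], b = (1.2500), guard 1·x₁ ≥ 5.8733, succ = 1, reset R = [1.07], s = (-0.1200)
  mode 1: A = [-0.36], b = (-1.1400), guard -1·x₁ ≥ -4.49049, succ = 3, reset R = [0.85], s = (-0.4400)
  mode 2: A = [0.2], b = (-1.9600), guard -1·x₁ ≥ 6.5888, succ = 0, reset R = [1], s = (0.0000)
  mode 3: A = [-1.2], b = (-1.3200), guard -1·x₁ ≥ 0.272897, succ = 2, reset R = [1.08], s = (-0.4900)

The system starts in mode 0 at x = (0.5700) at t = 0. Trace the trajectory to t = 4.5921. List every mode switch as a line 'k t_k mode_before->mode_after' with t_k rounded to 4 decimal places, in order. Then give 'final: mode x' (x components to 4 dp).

Mode 0: guard c·x = 5.8733 hit at Δt = 1.5500 (t = 1.5500), x⁻ = (5.8733) → reset → x⁺ = (6.1644), jump to mode 1
Mode 1: guard c·x = -4.4905 hit at Δt = 0.5492 (t = 2.0992), x⁻ = (4.4905) → reset → x⁺ = (3.3769), jump to mode 3
Mode 3: guard c·x = 0.2729 hit at Δt = 1.4073 (t = 3.5065), x⁻ = (-0.2729) → reset → x⁺ = (-0.7847), jump to mode 2
Mode 2: flow for 1.0856 to horizon, guard not reached → x = (-3.3515)

1 1.5500 0->1
2 2.0992 1->3
3 3.5065 3->2
final: 2 -3.3515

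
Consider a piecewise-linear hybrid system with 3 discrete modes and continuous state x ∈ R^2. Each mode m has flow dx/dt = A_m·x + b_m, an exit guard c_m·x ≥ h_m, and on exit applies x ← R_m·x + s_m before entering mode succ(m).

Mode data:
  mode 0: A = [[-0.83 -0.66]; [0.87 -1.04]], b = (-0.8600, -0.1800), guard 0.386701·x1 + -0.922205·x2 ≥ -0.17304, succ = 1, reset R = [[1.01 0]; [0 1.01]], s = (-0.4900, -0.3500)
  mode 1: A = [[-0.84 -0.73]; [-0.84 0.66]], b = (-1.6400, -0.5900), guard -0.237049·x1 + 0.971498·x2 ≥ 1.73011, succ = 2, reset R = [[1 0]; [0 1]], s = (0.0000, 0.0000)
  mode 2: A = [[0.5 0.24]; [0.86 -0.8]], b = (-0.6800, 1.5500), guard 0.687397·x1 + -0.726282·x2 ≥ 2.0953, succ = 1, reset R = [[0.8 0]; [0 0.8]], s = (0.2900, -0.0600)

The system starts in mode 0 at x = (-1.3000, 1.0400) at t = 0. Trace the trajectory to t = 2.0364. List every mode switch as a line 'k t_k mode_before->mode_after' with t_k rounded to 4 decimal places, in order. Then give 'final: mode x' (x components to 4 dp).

1 0.8604 0->1
final: 1 -1.6804 -0.0493

Mode 0: guard c·x = -0.1730 hit at Δt = 0.8604 (t = 0.8604), x⁻ = (-1.2339, -0.3298) → reset → x⁺ = (-1.7363, -0.6831), jump to mode 1
Mode 1: flow for 1.1760 to horizon, guard not reached → x = (-1.6804, -0.0493)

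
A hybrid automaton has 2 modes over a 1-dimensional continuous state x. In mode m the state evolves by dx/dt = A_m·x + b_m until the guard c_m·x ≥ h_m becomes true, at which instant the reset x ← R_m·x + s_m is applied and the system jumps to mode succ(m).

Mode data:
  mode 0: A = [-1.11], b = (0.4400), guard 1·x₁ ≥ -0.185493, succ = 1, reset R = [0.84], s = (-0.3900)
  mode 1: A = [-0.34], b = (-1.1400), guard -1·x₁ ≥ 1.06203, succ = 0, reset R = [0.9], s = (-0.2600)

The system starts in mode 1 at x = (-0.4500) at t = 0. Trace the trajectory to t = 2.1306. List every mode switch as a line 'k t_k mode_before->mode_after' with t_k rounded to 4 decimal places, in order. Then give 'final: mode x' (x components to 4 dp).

Mode 1: guard c·x = 1.0620 hit at Δt = 0.6964 (t = 0.6964), x⁻ = (-1.0620) → reset → x⁺ = (-1.2158), jump to mode 0
Mode 0: guard c·x = -0.1855 hit at Δt = 0.9181 (t = 1.6145), x⁻ = (-0.1855) → reset → x⁺ = (-0.5458), jump to mode 1
Mode 1: flow for 0.5161 to horizon, guard not reached → x = (-0.9976)

1 0.6964 1->0
2 1.6145 0->1
final: 1 -0.9976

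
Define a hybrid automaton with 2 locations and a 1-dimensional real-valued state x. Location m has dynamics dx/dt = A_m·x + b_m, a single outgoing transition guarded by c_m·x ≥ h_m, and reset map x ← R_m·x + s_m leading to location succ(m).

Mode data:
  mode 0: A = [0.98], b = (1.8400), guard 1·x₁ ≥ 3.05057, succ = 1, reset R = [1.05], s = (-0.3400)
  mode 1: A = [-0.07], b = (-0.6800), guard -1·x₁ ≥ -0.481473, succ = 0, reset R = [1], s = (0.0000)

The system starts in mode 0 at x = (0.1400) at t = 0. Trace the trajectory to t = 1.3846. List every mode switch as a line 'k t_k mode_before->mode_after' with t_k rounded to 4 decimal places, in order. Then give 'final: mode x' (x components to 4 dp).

Mode 0: guard c·x = 3.0506 hit at Δt = 0.9113 (t = 0.9113), x⁻ = (3.0506) → reset → x⁺ = (2.8631), jump to mode 1
Mode 1: flow for 0.4733 to horizon, guard not reached → x = (2.4532)

1 0.9113 0->1
final: 1 2.4532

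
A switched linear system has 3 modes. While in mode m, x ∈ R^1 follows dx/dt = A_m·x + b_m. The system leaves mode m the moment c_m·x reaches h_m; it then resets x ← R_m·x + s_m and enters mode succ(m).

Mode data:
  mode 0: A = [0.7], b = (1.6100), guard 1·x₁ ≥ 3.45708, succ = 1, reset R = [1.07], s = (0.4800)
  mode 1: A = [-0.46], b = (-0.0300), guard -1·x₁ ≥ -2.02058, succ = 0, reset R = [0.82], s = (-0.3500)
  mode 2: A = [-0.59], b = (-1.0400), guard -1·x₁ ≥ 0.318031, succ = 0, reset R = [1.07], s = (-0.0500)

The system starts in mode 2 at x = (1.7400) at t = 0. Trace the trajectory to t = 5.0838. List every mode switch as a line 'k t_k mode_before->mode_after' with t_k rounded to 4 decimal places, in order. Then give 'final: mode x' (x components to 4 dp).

1 1.5011 2->0
2 3.0775 0->1
3 4.6219 1->0
final: 0 2.6837

Mode 2: guard c·x = 0.3180 hit at Δt = 1.5011 (t = 1.5011), x⁻ = (-0.3180) → reset → x⁺ = (-0.3903), jump to mode 0
Mode 0: guard c·x = 3.4571 hit at Δt = 1.5764 (t = 3.0775), x⁻ = (3.4571) → reset → x⁺ = (4.1791), jump to mode 1
Mode 1: guard c·x = -2.0206 hit at Δt = 1.5444 (t = 4.6219), x⁻ = (2.0206) → reset → x⁺ = (1.3069), jump to mode 0
Mode 0: flow for 0.4619 to horizon, guard not reached → x = (2.6837)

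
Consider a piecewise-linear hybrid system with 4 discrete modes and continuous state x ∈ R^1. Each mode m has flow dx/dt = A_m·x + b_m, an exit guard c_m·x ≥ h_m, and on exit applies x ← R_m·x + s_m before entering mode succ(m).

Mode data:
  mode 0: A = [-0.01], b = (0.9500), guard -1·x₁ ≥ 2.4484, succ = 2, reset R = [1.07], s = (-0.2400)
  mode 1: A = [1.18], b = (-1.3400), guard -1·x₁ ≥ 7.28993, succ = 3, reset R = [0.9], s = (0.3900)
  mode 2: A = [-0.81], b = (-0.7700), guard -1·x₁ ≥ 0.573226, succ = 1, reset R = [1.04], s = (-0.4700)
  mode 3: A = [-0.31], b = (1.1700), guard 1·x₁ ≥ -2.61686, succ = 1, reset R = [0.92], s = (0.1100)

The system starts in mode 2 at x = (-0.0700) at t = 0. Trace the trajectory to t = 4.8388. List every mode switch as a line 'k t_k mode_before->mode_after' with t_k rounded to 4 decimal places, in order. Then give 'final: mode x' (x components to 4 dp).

Mode 2: guard c·x = 0.5732 hit at Δt = 1.0461 (t = 1.0461), x⁻ = (-0.5732) → reset → x⁺ = (-1.0662), jump to mode 1
Mode 1: guard c·x = 7.2899 hit at Δt = 1.1373 (t = 2.1834), x⁻ = (-7.2899) → reset → x⁺ = (-6.1709), jump to mode 3
Mode 3: guard c·x = -2.6169 hit at Δt = 1.4264 (t = 3.6098), x⁻ = (-2.6169) → reset → x⁺ = (-2.2975), jump to mode 1
Mode 1: guard c·x = 7.2899 hit at Δt = 0.7608 (t = 4.3706), x⁻ = (-7.2899) → reset → x⁺ = (-6.1709), jump to mode 3
Mode 3: flow for 0.4682 to horizon, guard not reached → x = (-4.8275)

1 1.0461 2->1
2 2.1834 1->3
3 3.6098 3->1
4 4.3706 1->3
final: 3 -4.8275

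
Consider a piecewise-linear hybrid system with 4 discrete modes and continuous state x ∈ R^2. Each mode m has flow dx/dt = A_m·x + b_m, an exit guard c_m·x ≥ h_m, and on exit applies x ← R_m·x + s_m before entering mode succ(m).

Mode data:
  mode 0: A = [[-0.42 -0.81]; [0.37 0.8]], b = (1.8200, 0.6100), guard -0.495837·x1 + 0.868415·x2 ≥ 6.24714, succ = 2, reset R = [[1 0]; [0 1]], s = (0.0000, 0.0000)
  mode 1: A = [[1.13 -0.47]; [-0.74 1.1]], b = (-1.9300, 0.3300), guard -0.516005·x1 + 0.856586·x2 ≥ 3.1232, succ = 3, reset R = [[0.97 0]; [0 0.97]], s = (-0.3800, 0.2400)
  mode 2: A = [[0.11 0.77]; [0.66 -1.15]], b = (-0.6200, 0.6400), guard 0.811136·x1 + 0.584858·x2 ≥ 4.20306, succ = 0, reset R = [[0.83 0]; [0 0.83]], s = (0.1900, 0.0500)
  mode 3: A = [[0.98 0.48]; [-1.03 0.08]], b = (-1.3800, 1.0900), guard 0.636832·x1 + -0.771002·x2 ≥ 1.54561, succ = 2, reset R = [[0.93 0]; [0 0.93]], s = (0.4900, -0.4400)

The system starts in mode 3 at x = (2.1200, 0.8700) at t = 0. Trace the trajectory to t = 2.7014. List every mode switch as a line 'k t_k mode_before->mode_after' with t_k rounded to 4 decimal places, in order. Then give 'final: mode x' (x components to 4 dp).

1 0.4724 3->2
2 1.8766 2->0
final: 0 1.7493 5.1048

Mode 3: guard c·x = 1.5456 hit at Δt = 0.4724 (t = 0.4724), x⁻ = (2.7131, 0.2363) → reset → x⁺ = (3.0132, -0.2202), jump to mode 2
Mode 2: guard c·x = 4.2031 hit at Δt = 1.4042 (t = 1.8766), x⁻ = (3.7912, 1.9285) → reset → x⁺ = (3.3367, 1.6507), jump to mode 0
Mode 0: flow for 0.8248 to horizon, guard not reached → x = (1.7493, 5.1048)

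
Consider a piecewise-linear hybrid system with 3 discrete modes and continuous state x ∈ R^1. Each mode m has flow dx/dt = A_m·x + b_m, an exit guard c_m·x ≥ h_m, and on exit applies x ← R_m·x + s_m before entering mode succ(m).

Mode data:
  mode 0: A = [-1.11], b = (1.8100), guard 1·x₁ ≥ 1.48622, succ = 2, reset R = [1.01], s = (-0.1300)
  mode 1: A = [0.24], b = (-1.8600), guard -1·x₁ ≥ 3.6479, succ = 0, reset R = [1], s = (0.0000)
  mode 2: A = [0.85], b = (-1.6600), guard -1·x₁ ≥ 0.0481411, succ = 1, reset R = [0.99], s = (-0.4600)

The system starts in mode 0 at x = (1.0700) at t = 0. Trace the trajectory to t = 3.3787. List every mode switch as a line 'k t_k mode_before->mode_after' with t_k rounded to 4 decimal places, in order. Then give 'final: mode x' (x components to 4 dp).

Mode 0: guard c·x = 1.4862 hit at Δt = 1.2220 (t = 1.2220), x⁻ = (1.4862) → reset → x⁺ = (1.3711), jump to mode 2
Mode 2: guard c·x = 0.0481 hit at Δt = 1.4532 (t = 2.6752), x⁻ = (-0.0481) → reset → x⁺ = (-0.5077), jump to mode 1
Mode 1: flow for 0.7035 to horizon, guard not reached → x = (-2.0265)

1 1.2220 0->2
2 2.6752 2->1
final: 1 -2.0265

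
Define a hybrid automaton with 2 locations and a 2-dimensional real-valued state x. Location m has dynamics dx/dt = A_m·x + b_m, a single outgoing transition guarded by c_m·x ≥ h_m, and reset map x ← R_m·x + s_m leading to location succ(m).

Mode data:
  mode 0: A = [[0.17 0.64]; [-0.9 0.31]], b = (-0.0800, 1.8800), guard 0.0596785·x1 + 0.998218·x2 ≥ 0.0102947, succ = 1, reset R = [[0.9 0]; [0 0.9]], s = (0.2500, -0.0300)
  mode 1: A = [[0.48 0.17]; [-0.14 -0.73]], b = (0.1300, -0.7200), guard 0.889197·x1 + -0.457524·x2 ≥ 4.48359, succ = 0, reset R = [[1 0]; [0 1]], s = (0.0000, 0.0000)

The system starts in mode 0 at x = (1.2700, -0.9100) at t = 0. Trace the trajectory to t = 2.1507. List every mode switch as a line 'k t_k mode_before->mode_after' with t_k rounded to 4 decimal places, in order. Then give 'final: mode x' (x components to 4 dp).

Mode 0: guard c·x = 0.0103 hit at Δt = 1.1633 (t = 1.1633), x⁻ = (0.9964, -0.0493) → reset → x⁺ = (1.1468, -0.0743), jump to mode 1
Mode 1: flow for 0.9874 to horizon, guard not reached → x = (1.9228, -0.6963)

1 1.1633 0->1
final: 1 1.9228 -0.6963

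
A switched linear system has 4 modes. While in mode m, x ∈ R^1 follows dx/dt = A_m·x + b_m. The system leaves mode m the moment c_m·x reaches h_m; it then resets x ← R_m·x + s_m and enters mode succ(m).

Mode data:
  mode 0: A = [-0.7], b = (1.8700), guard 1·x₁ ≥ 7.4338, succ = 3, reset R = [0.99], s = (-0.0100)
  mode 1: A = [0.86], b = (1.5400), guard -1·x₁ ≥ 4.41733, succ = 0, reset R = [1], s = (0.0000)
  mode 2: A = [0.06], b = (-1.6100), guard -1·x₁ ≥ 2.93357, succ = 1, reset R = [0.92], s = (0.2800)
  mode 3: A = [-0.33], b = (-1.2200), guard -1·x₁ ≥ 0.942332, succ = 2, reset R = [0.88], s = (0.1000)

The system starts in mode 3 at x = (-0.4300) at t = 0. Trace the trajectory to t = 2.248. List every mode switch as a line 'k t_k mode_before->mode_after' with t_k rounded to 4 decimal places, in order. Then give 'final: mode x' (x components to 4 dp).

Mode 3: guard c·x = 0.9423 hit at Δt = 0.5169 (t = 0.5169), x⁻ = (-0.9423) → reset → x⁺ = (-0.7293), jump to mode 2
Mode 2: guard c·x = 2.9336 hit at Δt = 1.2823 (t = 1.7992), x⁻ = (-2.9336) → reset → x⁺ = (-2.4189), jump to mode 1
Mode 1: flow for 0.4488 to horizon, guard not reached → x = (-2.7148)

1 0.5169 3->2
2 1.7992 2->1
final: 1 -2.7148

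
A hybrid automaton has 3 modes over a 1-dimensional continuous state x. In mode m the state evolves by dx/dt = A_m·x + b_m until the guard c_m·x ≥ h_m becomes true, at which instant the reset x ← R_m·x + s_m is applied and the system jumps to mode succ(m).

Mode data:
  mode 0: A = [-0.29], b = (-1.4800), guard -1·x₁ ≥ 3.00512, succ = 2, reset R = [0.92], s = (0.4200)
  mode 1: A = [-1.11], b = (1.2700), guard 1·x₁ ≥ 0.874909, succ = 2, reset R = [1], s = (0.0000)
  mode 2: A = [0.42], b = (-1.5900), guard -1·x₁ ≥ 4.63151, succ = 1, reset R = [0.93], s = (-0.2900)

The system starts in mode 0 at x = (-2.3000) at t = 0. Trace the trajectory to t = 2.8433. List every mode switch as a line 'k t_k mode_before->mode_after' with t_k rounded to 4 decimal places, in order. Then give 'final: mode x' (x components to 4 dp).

1 0.9990 0->2
2 1.7538 2->1
final: 1 -0.5691

Mode 0: guard c·x = 3.0051 hit at Δt = 0.9990 (t = 0.9990), x⁻ = (-3.0051) → reset → x⁺ = (-2.3447), jump to mode 2
Mode 2: guard c·x = 4.6315 hit at Δt = 0.7548 (t = 1.7538), x⁻ = (-4.6315) → reset → x⁺ = (-4.5973), jump to mode 1
Mode 1: flow for 1.0895 to horizon, guard not reached → x = (-0.5691)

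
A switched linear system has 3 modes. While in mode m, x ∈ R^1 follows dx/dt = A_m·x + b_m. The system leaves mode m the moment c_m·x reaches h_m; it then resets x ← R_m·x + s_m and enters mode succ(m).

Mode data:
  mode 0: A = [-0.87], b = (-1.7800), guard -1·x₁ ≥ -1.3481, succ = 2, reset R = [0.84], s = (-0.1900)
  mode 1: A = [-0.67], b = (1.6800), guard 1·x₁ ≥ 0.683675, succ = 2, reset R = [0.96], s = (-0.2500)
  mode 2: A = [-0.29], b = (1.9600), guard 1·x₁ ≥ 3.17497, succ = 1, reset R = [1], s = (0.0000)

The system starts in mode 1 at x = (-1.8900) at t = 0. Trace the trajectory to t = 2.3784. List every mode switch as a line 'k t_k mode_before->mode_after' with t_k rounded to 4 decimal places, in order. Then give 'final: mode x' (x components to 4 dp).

Mode 1: guard c·x = 0.6837 hit at Δt = 1.3136 (t = 1.3136), x⁻ = (0.6837) → reset → x⁺ = (0.4063), jump to mode 2
Mode 2: flow for 1.0648 to horizon, guard not reached → x = (2.0939)

1 1.3136 1->2
final: 2 2.0939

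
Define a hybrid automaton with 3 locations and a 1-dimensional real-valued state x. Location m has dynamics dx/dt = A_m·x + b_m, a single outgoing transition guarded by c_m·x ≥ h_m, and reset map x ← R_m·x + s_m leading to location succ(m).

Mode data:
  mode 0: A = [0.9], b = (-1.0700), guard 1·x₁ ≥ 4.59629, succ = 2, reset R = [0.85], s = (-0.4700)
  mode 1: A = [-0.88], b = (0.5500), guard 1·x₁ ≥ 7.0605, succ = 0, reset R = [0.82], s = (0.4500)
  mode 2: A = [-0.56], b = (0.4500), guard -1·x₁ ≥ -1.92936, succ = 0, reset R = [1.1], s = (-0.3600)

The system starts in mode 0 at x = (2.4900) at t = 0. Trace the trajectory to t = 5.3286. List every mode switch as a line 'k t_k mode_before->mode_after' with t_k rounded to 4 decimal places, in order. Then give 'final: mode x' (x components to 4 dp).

1 1.0697 0->2
2 2.5871 2->0
3 4.5672 0->2
final: 2 2.5228

Mode 0: guard c·x = 4.5963 hit at Δt = 1.0697 (t = 1.0697), x⁻ = (4.5963) → reset → x⁺ = (3.4368), jump to mode 2
Mode 2: guard c·x = -1.9294 hit at Δt = 1.5174 (t = 2.5871), x⁻ = (1.9294) → reset → x⁺ = (1.7623), jump to mode 0
Mode 0: guard c·x = 4.5963 hit at Δt = 1.9801 (t = 4.5672), x⁻ = (4.5963) → reset → x⁺ = (3.4368), jump to mode 2
Mode 2: flow for 0.7614 to horizon, guard not reached → x = (2.5228)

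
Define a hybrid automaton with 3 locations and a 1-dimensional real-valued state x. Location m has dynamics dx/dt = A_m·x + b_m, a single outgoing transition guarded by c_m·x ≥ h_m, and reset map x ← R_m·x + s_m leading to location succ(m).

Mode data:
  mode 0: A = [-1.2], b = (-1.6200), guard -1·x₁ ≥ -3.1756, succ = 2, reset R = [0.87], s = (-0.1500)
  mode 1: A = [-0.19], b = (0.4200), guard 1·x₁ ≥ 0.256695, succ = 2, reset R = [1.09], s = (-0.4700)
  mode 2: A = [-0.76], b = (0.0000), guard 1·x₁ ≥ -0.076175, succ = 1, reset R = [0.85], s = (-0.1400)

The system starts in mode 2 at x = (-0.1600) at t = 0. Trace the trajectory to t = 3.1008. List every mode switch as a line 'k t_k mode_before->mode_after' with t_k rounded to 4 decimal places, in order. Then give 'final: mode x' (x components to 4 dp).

Mode 2: guard c·x = -0.0762 hit at Δt = 0.9765 (t = 0.9765), x⁻ = (-0.0762) → reset → x⁺ = (-0.2047), jump to mode 1
Mode 1: guard c·x = 0.2567 hit at Δt = 1.1159 (t = 2.0924), x⁻ = (0.2567) → reset → x⁺ = (-0.1902), jump to mode 2
Mode 2: flow for 1.0084 to horizon, guard not reached → x = (-0.0884)

1 0.9765 2->1
2 2.0924 1->2
final: 2 -0.0884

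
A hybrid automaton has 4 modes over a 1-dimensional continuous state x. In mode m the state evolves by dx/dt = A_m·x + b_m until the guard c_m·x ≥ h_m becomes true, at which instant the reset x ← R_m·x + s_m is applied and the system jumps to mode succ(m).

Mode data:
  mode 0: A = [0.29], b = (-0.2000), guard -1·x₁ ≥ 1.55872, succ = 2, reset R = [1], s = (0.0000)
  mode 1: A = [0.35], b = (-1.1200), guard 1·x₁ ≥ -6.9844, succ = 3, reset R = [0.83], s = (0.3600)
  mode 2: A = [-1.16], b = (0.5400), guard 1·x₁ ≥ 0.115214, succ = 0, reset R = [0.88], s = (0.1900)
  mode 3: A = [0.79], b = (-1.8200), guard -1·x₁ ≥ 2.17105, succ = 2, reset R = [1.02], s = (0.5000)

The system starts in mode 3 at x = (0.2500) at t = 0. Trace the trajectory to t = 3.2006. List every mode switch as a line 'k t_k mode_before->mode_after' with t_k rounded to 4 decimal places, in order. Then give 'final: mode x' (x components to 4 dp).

1 0.9858 3->2
2 2.5619 2->0
final: 0 0.2103

Mode 3: guard c·x = 2.1711 hit at Δt = 0.9858 (t = 0.9858), x⁻ = (-2.1711) → reset → x⁺ = (-1.7145), jump to mode 2
Mode 2: guard c·x = 0.1152 hit at Δt = 1.5761 (t = 2.5619), x⁻ = (0.1152) → reset → x⁺ = (0.2914), jump to mode 0
Mode 0: flow for 0.6387 to horizon, guard not reached → x = (0.2103)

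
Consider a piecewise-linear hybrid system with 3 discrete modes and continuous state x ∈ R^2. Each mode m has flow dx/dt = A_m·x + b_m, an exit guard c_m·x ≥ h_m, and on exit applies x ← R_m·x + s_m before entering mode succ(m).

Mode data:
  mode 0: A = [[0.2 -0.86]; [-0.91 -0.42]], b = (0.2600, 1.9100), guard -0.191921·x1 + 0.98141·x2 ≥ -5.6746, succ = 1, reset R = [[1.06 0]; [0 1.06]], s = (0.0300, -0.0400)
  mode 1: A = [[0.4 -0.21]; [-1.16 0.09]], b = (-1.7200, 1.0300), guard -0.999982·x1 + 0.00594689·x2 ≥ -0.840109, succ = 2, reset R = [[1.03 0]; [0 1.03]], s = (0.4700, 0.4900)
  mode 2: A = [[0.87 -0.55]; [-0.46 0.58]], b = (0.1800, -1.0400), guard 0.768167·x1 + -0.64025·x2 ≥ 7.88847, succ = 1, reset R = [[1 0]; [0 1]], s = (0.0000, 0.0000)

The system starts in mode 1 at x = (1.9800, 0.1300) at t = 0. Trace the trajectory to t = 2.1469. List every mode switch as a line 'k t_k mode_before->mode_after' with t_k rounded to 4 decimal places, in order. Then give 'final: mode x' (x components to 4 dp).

1 1.0629 1->2
final: 2 4.9711 -3.5201

Mode 1: guard c·x = -0.8401 hit at Δt = 1.0629 (t = 1.0629), x⁻ = (0.8367, -0.5769) → reset → x⁺ = (1.3318, -0.1042), jump to mode 2
Mode 2: flow for 1.0840 to horizon, guard not reached → x = (4.9711, -3.5201)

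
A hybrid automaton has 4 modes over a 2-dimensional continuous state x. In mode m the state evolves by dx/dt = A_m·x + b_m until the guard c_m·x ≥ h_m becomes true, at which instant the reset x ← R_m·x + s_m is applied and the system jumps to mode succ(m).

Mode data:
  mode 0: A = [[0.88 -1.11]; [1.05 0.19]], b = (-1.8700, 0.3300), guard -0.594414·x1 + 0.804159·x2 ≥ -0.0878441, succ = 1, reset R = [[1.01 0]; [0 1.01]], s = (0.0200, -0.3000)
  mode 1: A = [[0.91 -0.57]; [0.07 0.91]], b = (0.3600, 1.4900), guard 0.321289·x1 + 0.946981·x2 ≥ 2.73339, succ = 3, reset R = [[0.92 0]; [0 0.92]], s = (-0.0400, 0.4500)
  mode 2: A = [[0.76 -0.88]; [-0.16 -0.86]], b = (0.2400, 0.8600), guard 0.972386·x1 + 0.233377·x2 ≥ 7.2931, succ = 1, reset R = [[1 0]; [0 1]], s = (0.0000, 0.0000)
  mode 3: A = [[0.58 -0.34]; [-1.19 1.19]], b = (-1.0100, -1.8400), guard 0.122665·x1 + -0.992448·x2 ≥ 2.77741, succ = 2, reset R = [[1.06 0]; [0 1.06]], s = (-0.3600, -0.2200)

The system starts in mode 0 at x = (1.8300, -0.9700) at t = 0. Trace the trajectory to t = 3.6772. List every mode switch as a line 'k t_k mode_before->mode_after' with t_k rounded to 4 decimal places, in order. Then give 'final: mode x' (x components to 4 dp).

Mode 0: guard c·x = -0.0878 hit at Δt = 0.8793 (t = 0.8793), x⁻ = (1.6181, 1.0868) → reset → x⁺ = (1.6543, 0.7977), jump to mode 1
Mode 1: guard c·x = 2.7334 hit at Δt = 0.4535 (t = 1.3328), x⁻ = (2.2644, 2.1182) → reset → x⁺ = (2.0433, 2.3987), jump to mode 3
Mode 3: guard c·x = 2.7774 hit at Δt = 1.5630 (t = 2.8958), x⁻ = (1.7052, -2.5878) → reset → x⁺ = (1.4475, -2.9631), jump to mode 2
Mode 2: flow for 0.7814 to horizon, guard not reached → x = (4.8460, -1.3207)

1 0.8793 0->1
2 1.3328 1->3
3 2.8958 3->2
final: 2 4.8460 -1.3207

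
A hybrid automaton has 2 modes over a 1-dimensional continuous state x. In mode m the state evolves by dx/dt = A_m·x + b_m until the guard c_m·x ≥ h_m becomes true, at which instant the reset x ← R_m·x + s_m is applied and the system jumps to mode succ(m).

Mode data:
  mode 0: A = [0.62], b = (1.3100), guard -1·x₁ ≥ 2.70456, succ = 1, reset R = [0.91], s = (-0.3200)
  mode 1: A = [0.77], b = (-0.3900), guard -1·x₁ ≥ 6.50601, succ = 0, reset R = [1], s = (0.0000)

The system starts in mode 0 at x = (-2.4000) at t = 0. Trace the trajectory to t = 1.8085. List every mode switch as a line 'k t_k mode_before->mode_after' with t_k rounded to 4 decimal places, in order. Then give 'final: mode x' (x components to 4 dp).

1 1.1663 0->1
final: 1 -4.8841

Mode 0: guard c·x = 2.7046 hit at Δt = 1.1663 (t = 1.1663), x⁻ = (-2.7046) → reset → x⁺ = (-2.7811), jump to mode 1
Mode 1: flow for 0.6422 to horizon, guard not reached → x = (-4.8841)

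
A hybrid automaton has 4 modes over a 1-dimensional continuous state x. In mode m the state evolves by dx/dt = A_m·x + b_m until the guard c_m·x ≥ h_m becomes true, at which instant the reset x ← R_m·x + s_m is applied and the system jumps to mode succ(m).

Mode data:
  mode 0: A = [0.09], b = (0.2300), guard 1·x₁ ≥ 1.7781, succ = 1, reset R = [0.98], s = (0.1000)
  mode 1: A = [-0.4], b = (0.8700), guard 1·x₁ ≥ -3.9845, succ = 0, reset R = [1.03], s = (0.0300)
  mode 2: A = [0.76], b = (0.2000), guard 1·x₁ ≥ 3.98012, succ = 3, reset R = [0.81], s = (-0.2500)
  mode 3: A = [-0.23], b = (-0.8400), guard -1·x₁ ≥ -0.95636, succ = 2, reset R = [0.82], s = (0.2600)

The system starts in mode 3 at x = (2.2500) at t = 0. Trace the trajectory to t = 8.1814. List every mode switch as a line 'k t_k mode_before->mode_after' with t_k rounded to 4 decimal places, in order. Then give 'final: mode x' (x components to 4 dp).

1 1.0757 3->2
2 2.6248 2->3
3 4.2035 3->2
4 5.7526 2->3
5 7.3313 3->2
final: 2 2.2313

Mode 3: guard c·x = -0.9564 hit at Δt = 1.0757 (t = 1.0757), x⁻ = (0.9564) → reset → x⁺ = (1.0442), jump to mode 2
Mode 2: guard c·x = 3.9801 hit at Δt = 1.5491 (t = 2.6248), x⁻ = (3.9801) → reset → x⁺ = (2.9739), jump to mode 3
Mode 3: guard c·x = -0.9564 hit at Δt = 1.5787 (t = 4.2035), x⁻ = (0.9564) → reset → x⁺ = (1.0442), jump to mode 2
Mode 2: guard c·x = 3.9801 hit at Δt = 1.5491 (t = 5.7526), x⁻ = (3.9801) → reset → x⁺ = (2.9739), jump to mode 3
Mode 3: guard c·x = -0.9564 hit at Δt = 1.5787 (t = 7.3313), x⁻ = (0.9564) → reset → x⁺ = (1.0442), jump to mode 2
Mode 2: flow for 0.8501 to horizon, guard not reached → x = (2.2313)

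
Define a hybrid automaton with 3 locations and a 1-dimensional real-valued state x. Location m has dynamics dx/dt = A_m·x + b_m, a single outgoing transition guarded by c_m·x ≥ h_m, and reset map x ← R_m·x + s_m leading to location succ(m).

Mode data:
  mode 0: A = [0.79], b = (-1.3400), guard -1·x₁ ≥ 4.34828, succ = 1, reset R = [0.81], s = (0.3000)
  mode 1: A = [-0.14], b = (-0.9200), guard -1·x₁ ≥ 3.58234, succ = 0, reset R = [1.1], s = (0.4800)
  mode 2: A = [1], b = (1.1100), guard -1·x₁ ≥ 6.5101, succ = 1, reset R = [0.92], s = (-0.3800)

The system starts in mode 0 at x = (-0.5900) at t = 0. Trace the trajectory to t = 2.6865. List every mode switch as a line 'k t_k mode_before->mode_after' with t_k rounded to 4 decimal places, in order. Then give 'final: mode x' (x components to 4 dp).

1 1.2307 0->1
2 2.0435 1->0
3 2.2445 0->1
final: 1 -3.4231

Mode 0: guard c·x = 4.3483 hit at Δt = 1.2307 (t = 1.2307), x⁻ = (-4.3483) → reset → x⁺ = (-3.2221), jump to mode 1
Mode 1: guard c·x = 3.5823 hit at Δt = 0.8128 (t = 2.0435), x⁻ = (-3.5823) → reset → x⁺ = (-3.4606), jump to mode 0
Mode 0: guard c·x = 4.3483 hit at Δt = 0.2011 (t = 2.2445), x⁻ = (-4.3483) → reset → x⁺ = (-3.2221), jump to mode 1
Mode 1: flow for 0.4420 to horizon, guard not reached → x = (-3.4231)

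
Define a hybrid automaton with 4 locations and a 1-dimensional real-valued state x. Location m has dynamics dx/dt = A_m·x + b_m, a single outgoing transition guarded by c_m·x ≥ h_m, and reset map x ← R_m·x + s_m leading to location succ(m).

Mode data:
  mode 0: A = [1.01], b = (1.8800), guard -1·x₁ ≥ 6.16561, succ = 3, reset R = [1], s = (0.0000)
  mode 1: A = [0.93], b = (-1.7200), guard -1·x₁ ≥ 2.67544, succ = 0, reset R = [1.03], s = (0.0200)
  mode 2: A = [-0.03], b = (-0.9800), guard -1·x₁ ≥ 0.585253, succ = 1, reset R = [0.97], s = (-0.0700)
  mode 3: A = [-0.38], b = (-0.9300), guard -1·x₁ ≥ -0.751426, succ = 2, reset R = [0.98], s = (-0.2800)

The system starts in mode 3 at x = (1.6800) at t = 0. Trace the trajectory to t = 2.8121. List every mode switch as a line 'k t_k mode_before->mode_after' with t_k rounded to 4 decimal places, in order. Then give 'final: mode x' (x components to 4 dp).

Mode 3: guard c·x = -0.7514 hit at Δt = 0.6707 (t = 0.6707), x⁻ = (0.7514) → reset → x⁺ = (0.4564), jump to mode 2
Mode 2: guard c·x = 0.5853 hit at Δt = 1.0651 (t = 1.7358), x⁻ = (-0.5853) → reset → x⁺ = (-0.6377), jump to mode 1
Mode 1: guard c·x = 2.6754 hit at Δt = 0.6435 (t = 2.3793), x⁻ = (-2.6754) → reset → x⁺ = (-2.7357), jump to mode 0
Mode 0: flow for 0.4328 to horizon, guard not reached → x = (-3.2151)

1 0.6707 3->2
2 1.7358 2->1
3 2.3793 1->0
final: 0 -3.2151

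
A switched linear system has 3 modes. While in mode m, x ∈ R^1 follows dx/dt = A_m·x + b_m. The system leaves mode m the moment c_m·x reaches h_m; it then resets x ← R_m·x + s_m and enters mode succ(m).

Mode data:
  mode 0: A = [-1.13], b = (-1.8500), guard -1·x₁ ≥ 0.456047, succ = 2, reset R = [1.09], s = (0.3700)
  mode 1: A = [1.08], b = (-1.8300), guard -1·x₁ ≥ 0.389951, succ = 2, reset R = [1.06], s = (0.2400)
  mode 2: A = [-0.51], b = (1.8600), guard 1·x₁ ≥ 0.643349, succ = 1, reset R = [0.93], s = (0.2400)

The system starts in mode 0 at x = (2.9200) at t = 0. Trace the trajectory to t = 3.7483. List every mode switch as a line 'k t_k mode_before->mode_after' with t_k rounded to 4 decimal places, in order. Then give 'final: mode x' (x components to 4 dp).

Mode 0: guard c·x = 0.4560 hit at Δt = 1.1949 (t = 1.1949), x⁻ = (-0.4560) → reset → x⁺ = (-0.1271), jump to mode 2
Mode 2: guard c·x = 0.6433 hit at Δt = 0.4477 (t = 1.6426), x⁻ = (0.6433) → reset → x⁺ = (0.8383), jump to mode 1
Mode 1: guard c·x = 0.3900 hit at Δt = 0.8239 (t = 2.4665), x⁻ = (-0.3900) → reset → x⁺ = (-0.1733), jump to mode 2
Mode 2: guard c·x = 0.6433 hit at Δt = 0.4716 (t = 2.9381), x⁻ = (0.6433) → reset → x⁺ = (0.8383), jump to mode 1
Mode 1: flow for 0.8102 to horizon, guard not reached → x = (-0.3594)

1 1.1949 0->2
2 1.6426 2->1
3 2.4665 1->2
4 2.9381 2->1
final: 1 -0.3594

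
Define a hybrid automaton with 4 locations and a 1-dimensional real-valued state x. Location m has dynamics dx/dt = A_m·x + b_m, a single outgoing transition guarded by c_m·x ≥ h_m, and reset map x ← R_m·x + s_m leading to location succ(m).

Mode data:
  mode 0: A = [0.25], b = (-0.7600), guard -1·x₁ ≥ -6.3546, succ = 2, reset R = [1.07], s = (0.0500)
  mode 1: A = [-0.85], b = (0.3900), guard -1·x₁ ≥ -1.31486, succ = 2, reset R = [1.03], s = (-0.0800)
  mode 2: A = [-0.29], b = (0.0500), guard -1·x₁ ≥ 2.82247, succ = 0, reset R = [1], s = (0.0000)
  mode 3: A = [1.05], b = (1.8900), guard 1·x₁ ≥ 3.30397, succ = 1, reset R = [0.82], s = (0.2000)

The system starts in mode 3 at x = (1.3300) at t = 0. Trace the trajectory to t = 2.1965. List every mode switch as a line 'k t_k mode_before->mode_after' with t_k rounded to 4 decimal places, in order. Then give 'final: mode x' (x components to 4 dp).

1 0.4657 3->1
2 1.7030 1->2
final: 2 1.1274

Mode 3: guard c·x = 3.3040 hit at Δt = 0.4657 (t = 0.4657), x⁻ = (3.3040) → reset → x⁺ = (2.9093), jump to mode 1
Mode 1: guard c·x = -1.3149 hit at Δt = 1.2373 (t = 1.7030), x⁻ = (1.3149) → reset → x⁺ = (1.2743), jump to mode 2
Mode 2: flow for 0.4935 to horizon, guard not reached → x = (1.1274)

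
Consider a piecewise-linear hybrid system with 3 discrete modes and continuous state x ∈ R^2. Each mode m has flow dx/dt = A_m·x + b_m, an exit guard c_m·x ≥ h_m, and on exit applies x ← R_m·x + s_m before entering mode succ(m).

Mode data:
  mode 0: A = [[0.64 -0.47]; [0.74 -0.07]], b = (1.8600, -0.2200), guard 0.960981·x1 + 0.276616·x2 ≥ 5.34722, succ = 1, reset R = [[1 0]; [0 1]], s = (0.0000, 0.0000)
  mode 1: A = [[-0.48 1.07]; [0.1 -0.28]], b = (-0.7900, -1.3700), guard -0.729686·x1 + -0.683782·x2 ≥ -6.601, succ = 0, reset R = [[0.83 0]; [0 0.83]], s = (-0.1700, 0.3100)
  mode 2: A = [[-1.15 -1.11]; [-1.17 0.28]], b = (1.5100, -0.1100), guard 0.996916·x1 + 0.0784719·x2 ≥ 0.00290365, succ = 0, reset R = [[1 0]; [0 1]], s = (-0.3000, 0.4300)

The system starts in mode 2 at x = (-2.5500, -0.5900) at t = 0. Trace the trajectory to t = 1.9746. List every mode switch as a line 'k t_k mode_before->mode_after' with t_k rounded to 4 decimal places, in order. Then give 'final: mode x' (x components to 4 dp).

1 1.0421 2->0
final: 0 1.2485 0.9419

Mode 2: guard c·x = 0.0029 hit at Δt = 1.0421 (t = 1.0421), x⁻ = (-0.0375, 0.5129) → reset → x⁺ = (-0.3375, 0.9429), jump to mode 0
Mode 0: flow for 0.9325 to horizon, guard not reached → x = (1.2485, 0.9419)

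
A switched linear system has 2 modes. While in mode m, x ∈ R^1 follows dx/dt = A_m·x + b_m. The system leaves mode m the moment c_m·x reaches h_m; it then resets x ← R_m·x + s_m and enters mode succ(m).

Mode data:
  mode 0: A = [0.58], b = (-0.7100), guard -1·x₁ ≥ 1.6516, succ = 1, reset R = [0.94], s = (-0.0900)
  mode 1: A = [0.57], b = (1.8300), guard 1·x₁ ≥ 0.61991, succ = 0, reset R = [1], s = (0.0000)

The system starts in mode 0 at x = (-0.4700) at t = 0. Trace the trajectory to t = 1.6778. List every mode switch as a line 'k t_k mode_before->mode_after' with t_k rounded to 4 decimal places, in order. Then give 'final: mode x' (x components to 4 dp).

Mode 0: guard c·x = 1.6516 hit at Δt = 0.9123 (t = 0.9123), x⁻ = (-1.6516) → reset → x⁺ = (-1.6425), jump to mode 1
Mode 1: flow for 0.7655 to horizon, guard not reached → x = (-0.7848)

1 0.9123 0->1
final: 1 -0.7848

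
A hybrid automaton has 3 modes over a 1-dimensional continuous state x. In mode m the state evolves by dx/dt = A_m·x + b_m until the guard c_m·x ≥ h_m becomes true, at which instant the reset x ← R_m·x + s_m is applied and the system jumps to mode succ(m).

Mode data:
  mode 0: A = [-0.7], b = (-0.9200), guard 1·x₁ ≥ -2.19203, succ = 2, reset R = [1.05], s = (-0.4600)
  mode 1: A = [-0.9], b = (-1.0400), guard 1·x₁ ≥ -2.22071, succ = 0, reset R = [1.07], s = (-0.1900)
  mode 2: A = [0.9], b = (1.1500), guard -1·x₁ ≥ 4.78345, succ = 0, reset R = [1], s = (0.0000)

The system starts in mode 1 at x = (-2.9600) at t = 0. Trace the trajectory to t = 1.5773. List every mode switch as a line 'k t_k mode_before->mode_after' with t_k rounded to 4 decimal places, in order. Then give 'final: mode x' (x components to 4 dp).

1 0.5857 1->0
2 1.0929 0->2
final: 2 -3.5725

Mode 1: guard c·x = -2.2207 hit at Δt = 0.5857 (t = 0.5857), x⁻ = (-2.2207) → reset → x⁺ = (-2.5662), jump to mode 0
Mode 0: guard c·x = -2.1920 hit at Δt = 0.5072 (t = 1.0929), x⁻ = (-2.1920) → reset → x⁺ = (-2.7616), jump to mode 2
Mode 2: flow for 0.4844 to horizon, guard not reached → x = (-3.5725)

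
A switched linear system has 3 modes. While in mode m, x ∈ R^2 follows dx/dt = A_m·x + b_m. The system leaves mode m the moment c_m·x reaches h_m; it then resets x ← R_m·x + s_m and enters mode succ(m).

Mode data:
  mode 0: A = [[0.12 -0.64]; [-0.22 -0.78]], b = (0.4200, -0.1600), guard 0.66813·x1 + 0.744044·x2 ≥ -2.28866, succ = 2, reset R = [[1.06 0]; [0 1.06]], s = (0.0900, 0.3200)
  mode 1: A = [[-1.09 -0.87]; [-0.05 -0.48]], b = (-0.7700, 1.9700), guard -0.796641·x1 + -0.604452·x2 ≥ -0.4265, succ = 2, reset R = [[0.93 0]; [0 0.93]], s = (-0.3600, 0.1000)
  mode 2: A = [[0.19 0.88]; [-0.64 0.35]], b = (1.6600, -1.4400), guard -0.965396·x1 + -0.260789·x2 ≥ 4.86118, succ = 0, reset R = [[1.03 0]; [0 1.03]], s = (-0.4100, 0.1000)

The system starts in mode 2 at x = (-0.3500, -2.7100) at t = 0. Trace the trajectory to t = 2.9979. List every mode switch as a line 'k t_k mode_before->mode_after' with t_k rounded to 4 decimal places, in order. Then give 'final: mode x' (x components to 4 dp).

1 1.4101 2->0
2 2.6342 0->2
final: 2 -1.4966 -1.9865

Mode 2: guard c·x = 4.8612 hit at Δt = 1.4101 (t = 1.4101), x⁻ = (-3.5966, -5.3262) → reset → x⁺ = (-4.1145, -5.3860), jump to mode 0
Mode 0: guard c·x = -2.2887 hit at Δt = 1.2241 (t = 2.6342), x⁻ = (-1.4350, -1.7874) → reset → x⁺ = (-1.4311, -1.5746), jump to mode 2
Mode 2: flow for 0.3637 to horizon, guard not reached → x = (-1.4966, -1.9865)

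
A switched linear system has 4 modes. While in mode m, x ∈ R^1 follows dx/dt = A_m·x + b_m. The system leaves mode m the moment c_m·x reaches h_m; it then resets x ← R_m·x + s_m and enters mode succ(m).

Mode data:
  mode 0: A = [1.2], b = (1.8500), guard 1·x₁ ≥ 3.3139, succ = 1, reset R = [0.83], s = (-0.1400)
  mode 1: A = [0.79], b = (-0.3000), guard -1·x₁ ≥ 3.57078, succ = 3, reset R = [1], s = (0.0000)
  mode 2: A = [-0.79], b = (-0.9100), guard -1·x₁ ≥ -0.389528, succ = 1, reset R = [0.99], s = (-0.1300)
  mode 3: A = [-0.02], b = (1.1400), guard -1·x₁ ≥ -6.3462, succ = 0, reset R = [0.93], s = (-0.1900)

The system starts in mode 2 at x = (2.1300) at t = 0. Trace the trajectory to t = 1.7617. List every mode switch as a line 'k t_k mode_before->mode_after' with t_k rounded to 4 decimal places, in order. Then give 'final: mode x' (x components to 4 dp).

Mode 2: guard c·x = -0.3895 hit at Δt = 0.9566 (t = 0.9566), x⁻ = (0.3895) → reset → x⁺ = (0.2556), jump to mode 1
Mode 1: flow for 0.8051 to horizon, guard not reached → x = (0.1453)

1 0.9566 2->1
final: 1 0.1453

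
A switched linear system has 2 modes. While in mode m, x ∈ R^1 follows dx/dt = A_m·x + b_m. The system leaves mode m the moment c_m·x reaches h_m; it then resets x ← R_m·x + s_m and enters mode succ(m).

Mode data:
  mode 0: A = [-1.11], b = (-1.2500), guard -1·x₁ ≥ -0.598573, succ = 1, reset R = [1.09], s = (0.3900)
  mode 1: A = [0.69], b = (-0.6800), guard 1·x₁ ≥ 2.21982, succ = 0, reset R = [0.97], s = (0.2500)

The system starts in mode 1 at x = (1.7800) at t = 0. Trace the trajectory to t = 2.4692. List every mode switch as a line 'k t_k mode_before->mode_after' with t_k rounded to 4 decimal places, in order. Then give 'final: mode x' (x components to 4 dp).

Mode 1: guard c·x = 2.2198 hit at Δt = 0.6385 (t = 0.6385), x⁻ = (2.2198) → reset → x⁺ = (2.4032), jump to mode 0
Mode 0: guard c·x = -0.5986 hit at Δt = 0.6451 (t = 1.2836), x⁻ = (0.5986) → reset → x⁺ = (1.0424), jump to mode 1
Mode 1: flow for 1.1856 to horizon, guard not reached → x = (1.1145)

1 0.6385 1->0
2 1.2836 0->1
final: 1 1.1145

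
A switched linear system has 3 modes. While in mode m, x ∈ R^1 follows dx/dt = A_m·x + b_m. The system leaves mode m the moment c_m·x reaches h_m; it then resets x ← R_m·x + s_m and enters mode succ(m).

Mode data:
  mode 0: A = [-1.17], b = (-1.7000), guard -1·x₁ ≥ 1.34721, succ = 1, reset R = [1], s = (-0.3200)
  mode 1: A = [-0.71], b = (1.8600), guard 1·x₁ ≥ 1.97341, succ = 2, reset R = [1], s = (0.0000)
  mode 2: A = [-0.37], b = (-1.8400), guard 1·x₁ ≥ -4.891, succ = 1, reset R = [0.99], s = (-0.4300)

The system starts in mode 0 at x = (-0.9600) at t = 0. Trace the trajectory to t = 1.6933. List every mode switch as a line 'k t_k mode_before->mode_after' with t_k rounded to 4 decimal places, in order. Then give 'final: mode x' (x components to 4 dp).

1 1.3155 0->1
final: 1 -0.6586

Mode 0: guard c·x = 1.3472 hit at Δt = 1.3155 (t = 1.3155), x⁻ = (-1.3472) → reset → x⁺ = (-1.6672), jump to mode 1
Mode 1: flow for 0.3778 to horizon, guard not reached → x = (-0.6586)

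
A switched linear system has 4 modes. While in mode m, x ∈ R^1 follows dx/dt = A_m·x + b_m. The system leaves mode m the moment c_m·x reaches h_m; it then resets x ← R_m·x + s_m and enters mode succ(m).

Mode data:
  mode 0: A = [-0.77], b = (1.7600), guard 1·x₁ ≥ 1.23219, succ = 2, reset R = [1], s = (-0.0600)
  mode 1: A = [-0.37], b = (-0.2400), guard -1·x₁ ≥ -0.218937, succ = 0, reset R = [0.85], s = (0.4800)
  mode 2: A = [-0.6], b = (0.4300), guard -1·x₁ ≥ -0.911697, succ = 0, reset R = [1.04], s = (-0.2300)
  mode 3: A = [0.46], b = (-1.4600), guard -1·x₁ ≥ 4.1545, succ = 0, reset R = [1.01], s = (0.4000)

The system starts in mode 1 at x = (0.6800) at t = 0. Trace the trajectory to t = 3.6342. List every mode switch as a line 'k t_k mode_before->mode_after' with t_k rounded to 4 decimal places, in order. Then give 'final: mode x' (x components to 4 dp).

1 1.1519 1->0
2 1.7104 0->2
3 3.1242 2->0
final: 0 1.2272

Mode 1: guard c·x = -0.2189 hit at Δt = 1.1519 (t = 1.1519), x⁻ = (0.2189) → reset → x⁺ = (0.6661), jump to mode 0
Mode 0: guard c·x = 1.2322 hit at Δt = 0.5585 (t = 1.7104), x⁻ = (1.2322) → reset → x⁺ = (1.1722), jump to mode 2
Mode 2: guard c·x = -0.9117 hit at Δt = 1.4138 (t = 3.1242), x⁻ = (0.9117) → reset → x⁺ = (0.7182), jump to mode 0
Mode 0: flow for 0.5100 to horizon, guard not reached → x = (1.2272)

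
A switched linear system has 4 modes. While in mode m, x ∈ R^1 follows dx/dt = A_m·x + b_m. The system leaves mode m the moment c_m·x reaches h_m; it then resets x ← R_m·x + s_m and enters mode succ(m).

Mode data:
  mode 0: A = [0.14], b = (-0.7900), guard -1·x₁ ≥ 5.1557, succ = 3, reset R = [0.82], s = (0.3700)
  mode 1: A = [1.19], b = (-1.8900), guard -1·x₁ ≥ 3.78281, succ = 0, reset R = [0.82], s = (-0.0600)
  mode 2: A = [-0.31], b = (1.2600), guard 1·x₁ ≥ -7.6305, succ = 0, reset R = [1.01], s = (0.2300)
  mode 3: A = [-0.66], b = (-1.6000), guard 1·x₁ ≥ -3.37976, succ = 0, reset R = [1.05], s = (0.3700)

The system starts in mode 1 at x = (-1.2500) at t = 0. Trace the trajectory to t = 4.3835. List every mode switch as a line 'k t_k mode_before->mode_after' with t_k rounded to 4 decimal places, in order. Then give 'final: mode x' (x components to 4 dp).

Mode 1: guard c·x = 3.7828 hit at Δt = 0.5360 (t = 0.5360), x⁻ = (-3.7828) → reset → x⁺ = (-3.1619), jump to mode 0
Mode 0: guard c·x = 5.1557 hit at Δt = 1.4580 (t = 1.9940), x⁻ = (-5.1557) → reset → x⁺ = (-3.8577), jump to mode 3
Mode 3: guard c·x = -3.3798 hit at Δt = 0.6145 (t = 2.6085), x⁻ = (-3.3798) → reset → x⁺ = (-3.1787), jump to mode 0
Mode 0: guard c·x = 5.1557 hit at Δt = 1.4443 (t = 4.0529), x⁻ = (-5.1557) → reset → x⁺ = (-3.8577), jump to mode 3
Mode 3: flow for 0.3306 to horizon, guard not reached → x = (-3.5766)

1 0.5360 1->0
2 1.9940 0->3
3 2.6085 3->0
4 4.0529 0->3
final: 3 -3.5766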